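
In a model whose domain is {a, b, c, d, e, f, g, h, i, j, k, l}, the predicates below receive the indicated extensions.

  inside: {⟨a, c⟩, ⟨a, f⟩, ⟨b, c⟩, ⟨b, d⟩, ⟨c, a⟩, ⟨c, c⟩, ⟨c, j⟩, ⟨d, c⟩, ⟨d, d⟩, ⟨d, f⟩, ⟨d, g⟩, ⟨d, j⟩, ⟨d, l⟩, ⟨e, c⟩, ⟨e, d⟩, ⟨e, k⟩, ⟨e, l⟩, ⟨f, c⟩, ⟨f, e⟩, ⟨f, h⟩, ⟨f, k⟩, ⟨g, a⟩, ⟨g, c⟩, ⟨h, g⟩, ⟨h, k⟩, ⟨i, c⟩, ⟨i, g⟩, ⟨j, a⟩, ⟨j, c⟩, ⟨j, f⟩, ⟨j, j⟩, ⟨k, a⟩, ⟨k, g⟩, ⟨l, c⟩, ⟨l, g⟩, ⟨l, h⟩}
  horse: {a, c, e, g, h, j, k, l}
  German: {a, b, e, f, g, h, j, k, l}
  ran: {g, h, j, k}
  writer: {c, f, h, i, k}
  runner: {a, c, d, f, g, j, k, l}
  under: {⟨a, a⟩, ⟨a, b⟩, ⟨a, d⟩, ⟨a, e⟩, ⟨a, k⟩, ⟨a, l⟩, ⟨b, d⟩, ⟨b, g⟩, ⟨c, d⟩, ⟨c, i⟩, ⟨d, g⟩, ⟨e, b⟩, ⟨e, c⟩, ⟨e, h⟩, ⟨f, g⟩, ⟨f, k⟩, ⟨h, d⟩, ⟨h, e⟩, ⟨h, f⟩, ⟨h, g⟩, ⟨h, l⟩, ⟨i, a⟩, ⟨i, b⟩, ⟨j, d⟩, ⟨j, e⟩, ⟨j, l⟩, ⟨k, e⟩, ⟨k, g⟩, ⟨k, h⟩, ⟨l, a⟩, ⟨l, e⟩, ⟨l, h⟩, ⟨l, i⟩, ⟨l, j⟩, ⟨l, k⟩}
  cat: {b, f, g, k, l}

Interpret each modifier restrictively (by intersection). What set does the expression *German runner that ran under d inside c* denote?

⟦that ran⟧ = ⟦ran⟧ = {g, h, j, k}
⟦under d⟧ = {x : ⟨x, d⟩ ∈ ⟦under⟧} = {a, b, c, h, j}
⟦inside c⟧ = {x : ⟨x, c⟩ ∈ ⟦inside⟧} = {a, b, c, d, e, f, g, i, j, l}
⟦runner⟧ = {a, c, d, f, g, j, k, l}
… ∩ ⟦that ran⟧ = {a, c, d, f, g, j, k, l} ∩ {g, h, j, k} = {g, j, k}
… ∩ ⟦under d⟧ = {g, j, k} ∩ {a, b, c, h, j} = {j}
… ∩ ⟦inside c⟧ = {j} ∩ {a, b, c, d, e, f, g, i, j, l} = {j}
… ∩ ⟦German⟧ = {j} ∩ {a, b, e, f, g, h, j, k, l} = {j}
So ⟦German runner that ran under d inside c⟧ = {j}.

{j}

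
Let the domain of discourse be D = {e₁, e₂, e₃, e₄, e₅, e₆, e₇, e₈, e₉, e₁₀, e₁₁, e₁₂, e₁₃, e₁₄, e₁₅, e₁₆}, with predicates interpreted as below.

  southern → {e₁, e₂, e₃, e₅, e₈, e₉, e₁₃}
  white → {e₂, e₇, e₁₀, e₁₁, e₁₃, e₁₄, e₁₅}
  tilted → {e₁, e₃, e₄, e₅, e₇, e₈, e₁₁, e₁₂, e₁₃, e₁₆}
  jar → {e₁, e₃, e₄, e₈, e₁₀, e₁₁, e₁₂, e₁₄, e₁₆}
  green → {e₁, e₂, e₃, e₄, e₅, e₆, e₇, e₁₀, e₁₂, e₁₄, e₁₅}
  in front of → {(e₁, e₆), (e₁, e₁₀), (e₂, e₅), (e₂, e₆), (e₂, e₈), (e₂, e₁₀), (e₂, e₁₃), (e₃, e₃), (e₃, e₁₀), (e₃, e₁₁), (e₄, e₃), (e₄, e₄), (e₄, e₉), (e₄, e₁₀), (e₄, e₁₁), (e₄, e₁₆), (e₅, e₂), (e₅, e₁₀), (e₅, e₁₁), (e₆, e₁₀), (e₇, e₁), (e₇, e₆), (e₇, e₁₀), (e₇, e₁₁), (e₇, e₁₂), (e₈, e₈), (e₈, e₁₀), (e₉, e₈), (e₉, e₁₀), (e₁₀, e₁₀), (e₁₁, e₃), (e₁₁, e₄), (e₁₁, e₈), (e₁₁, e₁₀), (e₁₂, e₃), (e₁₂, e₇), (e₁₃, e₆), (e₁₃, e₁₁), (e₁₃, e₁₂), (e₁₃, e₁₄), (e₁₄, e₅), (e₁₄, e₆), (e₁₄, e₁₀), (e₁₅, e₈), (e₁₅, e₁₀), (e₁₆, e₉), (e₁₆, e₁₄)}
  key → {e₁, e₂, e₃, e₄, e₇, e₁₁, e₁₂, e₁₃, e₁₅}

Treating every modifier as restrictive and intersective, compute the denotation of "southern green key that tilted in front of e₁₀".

⟦that tilted⟧ = ⟦tilted⟧ = {e₁, e₃, e₄, e₅, e₇, e₈, e₁₁, e₁₂, e₁₃, e₁₆}
⟦in front of e₁₀⟧ = {x : ⟨x, e₁₀⟩ ∈ ⟦in front of⟧} = {e₁, e₂, e₃, e₄, e₅, e₆, e₇, e₈, e₉, e₁₀, e₁₁, e₁₄, e₁₅}
⟦key⟧ = {e₁, e₂, e₃, e₄, e₇, e₁₁, e₁₂, e₁₃, e₁₅}
… ∩ ⟦that tilted⟧ = {e₁, e₂, e₃, e₄, e₇, e₁₁, e₁₂, e₁₃, e₁₅} ∩ {e₁, e₃, e₄, e₅, e₇, e₈, e₁₁, e₁₂, e₁₃, e₁₆} = {e₁, e₃, e₄, e₇, e₁₁, e₁₂, e₁₃}
… ∩ ⟦in front of e₁₀⟧ = {e₁, e₃, e₄, e₇, e₁₁, e₁₂, e₁₃} ∩ {e₁, e₂, e₃, e₄, e₅, e₆, e₇, e₈, e₉, e₁₀, e₁₁, e₁₄, e₁₅} = {e₁, e₃, e₄, e₇, e₁₁}
… ∩ ⟦southern⟧ = {e₁, e₃, e₄, e₇, e₁₁} ∩ {e₁, e₂, e₃, e₅, e₈, e₉, e₁₃} = {e₁, e₃}
… ∩ ⟦green⟧ = {e₁, e₃} ∩ {e₁, e₂, e₃, e₄, e₅, e₆, e₇, e₁₀, e₁₂, e₁₄, e₁₅} = {e₁, e₃}
So ⟦southern green key that tilted in front of e₁₀⟧ = {e₁, e₃}.

{e₁, e₃}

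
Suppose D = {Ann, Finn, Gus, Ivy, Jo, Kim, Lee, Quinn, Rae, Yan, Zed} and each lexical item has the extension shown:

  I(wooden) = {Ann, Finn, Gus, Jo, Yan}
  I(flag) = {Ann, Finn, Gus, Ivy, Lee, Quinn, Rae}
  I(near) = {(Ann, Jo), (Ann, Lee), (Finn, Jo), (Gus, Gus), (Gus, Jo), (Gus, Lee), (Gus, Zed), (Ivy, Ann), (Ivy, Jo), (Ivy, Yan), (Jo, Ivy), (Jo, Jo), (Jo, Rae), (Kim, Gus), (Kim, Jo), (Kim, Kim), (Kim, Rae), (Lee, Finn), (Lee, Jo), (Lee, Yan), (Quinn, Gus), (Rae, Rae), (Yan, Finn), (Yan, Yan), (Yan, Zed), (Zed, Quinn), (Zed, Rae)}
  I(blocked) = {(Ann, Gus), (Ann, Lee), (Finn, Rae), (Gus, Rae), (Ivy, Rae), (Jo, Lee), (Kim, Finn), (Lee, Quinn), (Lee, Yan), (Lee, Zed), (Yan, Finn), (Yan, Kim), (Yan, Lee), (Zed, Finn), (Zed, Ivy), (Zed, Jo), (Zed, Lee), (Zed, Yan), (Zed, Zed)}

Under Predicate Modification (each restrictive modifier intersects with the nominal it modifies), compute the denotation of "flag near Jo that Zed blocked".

{Finn, Ivy, Lee}

⟦near Jo⟧ = {x : ⟨x, Jo⟩ ∈ ⟦near⟧} = {Ann, Finn, Gus, Ivy, Jo, Kim, Lee}
⟦that Zed blocked⟧ = {x : ⟨Zed, x⟩ ∈ ⟦blocked⟧} = {Finn, Ivy, Jo, Lee, Yan, Zed}
⟦flag⟧ = {Ann, Finn, Gus, Ivy, Lee, Quinn, Rae}
… ∩ ⟦near Jo⟧ = {Ann, Finn, Gus, Ivy, Lee, Quinn, Rae} ∩ {Ann, Finn, Gus, Ivy, Jo, Kim, Lee} = {Ann, Finn, Gus, Ivy, Lee}
… ∩ ⟦that Zed blocked⟧ = {Ann, Finn, Gus, Ivy, Lee} ∩ {Finn, Ivy, Jo, Lee, Yan, Zed} = {Finn, Ivy, Lee}
So ⟦flag near Jo that Zed blocked⟧ = {Finn, Ivy, Lee}.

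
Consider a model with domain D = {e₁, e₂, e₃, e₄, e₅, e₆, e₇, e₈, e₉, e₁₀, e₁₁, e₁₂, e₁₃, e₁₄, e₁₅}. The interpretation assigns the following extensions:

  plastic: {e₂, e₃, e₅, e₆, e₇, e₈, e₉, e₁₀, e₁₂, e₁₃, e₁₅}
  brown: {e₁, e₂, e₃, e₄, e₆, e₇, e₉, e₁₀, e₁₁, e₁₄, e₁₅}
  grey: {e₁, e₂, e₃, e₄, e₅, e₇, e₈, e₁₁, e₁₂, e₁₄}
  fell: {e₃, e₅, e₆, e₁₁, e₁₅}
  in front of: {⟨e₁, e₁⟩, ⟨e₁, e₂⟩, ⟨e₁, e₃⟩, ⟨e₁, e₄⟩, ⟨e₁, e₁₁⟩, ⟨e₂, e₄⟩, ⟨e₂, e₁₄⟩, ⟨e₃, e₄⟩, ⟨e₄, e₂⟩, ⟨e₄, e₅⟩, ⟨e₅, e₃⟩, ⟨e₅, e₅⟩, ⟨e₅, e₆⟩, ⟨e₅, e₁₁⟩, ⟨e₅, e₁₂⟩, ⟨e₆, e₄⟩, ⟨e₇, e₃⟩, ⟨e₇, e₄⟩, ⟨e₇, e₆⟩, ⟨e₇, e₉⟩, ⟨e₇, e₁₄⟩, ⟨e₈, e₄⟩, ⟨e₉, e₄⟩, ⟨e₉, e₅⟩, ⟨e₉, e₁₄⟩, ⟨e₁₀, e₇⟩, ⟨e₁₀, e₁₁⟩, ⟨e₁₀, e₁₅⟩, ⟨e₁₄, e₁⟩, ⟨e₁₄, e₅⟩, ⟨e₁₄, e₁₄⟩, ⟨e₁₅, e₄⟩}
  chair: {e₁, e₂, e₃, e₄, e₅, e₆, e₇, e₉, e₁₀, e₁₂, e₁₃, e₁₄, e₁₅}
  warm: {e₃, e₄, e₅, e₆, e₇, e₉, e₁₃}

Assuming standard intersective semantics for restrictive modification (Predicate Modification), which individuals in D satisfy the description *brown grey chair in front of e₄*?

⟦in front of e₄⟧ = {x : ⟨x, e₄⟩ ∈ ⟦in front of⟧} = {e₁, e₂, e₃, e₆, e₇, e₈, e₉, e₁₅}
⟦chair⟧ = {e₁, e₂, e₃, e₄, e₅, e₆, e₇, e₉, e₁₀, e₁₂, e₁₃, e₁₄, e₁₅}
… ∩ ⟦in front of e₄⟧ = {e₁, e₂, e₃, e₄, e₅, e₆, e₇, e₉, e₁₀, e₁₂, e₁₃, e₁₄, e₁₅} ∩ {e₁, e₂, e₃, e₆, e₇, e₈, e₉, e₁₅} = {e₁, e₂, e₃, e₆, e₇, e₉, e₁₅}
… ∩ ⟦brown⟧ = {e₁, e₂, e₃, e₆, e₇, e₉, e₁₅} ∩ {e₁, e₂, e₃, e₄, e₆, e₇, e₉, e₁₀, e₁₁, e₁₄, e₁₅} = {e₁, e₂, e₃, e₆, e₇, e₉, e₁₅}
… ∩ ⟦grey⟧ = {e₁, e₂, e₃, e₆, e₇, e₉, e₁₅} ∩ {e₁, e₂, e₃, e₄, e₅, e₇, e₈, e₁₁, e₁₂, e₁₄} = {e₁, e₂, e₃, e₇}
So ⟦brown grey chair in front of e₄⟧ = {e₁, e₂, e₃, e₇}.

{e₁, e₂, e₃, e₇}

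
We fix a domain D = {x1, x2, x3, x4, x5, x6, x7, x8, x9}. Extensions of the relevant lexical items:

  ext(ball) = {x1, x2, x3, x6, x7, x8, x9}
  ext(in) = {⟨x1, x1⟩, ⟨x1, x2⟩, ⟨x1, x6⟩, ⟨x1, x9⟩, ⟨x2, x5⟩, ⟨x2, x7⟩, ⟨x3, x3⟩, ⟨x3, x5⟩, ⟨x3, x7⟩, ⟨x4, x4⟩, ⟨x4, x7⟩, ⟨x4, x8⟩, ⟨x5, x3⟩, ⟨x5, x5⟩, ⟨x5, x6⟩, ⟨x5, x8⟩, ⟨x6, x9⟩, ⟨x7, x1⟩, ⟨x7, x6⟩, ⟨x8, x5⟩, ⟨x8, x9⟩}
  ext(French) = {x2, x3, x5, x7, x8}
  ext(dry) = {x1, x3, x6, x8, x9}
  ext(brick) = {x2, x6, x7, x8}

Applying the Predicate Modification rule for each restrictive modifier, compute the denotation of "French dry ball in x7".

{x3}

⟦in x7⟧ = {x : ⟨x, x7⟩ ∈ ⟦in⟧} = {x2, x3, x4}
⟦ball⟧ = {x1, x2, x3, x6, x7, x8, x9}
… ∩ ⟦in x7⟧ = {x1, x2, x3, x6, x7, x8, x9} ∩ {x2, x3, x4} = {x2, x3}
… ∩ ⟦French⟧ = {x2, x3} ∩ {x2, x3, x5, x7, x8} = {x2, x3}
… ∩ ⟦dry⟧ = {x2, x3} ∩ {x1, x3, x6, x8, x9} = {x3}
So ⟦French dry ball in x7⟧ = {x3}.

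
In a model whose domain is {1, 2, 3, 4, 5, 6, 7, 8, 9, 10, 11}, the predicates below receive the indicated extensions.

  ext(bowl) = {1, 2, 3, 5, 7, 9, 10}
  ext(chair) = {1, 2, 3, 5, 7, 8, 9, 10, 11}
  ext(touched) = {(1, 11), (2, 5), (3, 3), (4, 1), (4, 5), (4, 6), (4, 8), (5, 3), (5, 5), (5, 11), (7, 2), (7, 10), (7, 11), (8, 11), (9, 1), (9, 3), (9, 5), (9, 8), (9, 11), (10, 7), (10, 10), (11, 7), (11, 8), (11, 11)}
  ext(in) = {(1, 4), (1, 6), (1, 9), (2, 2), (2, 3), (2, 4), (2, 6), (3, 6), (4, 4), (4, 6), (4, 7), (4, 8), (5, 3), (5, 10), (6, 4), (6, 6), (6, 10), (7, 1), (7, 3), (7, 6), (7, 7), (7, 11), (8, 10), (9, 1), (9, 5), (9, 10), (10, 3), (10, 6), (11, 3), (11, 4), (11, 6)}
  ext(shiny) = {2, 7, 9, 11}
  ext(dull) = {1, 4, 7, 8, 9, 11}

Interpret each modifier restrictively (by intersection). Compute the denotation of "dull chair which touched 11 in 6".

{1, 7, 11}

⟦which touched 11⟧ = {x : ⟨x, 11⟩ ∈ ⟦touched⟧} = {1, 5, 7, 8, 9, 11}
⟦in 6⟧ = {x : ⟨x, 6⟩ ∈ ⟦in⟧} = {1, 2, 3, 4, 6, 7, 10, 11}
⟦chair⟧ = {1, 2, 3, 5, 7, 8, 9, 10, 11}
… ∩ ⟦which touched 11⟧ = {1, 2, 3, 5, 7, 8, 9, 10, 11} ∩ {1, 5, 7, 8, 9, 11} = {1, 5, 7, 8, 9, 11}
… ∩ ⟦in 6⟧ = {1, 5, 7, 8, 9, 11} ∩ {1, 2, 3, 4, 6, 7, 10, 11} = {1, 7, 11}
… ∩ ⟦dull⟧ = {1, 7, 11} ∩ {1, 4, 7, 8, 9, 11} = {1, 7, 11}
So ⟦dull chair which touched 11 in 6⟧ = {1, 7, 11}.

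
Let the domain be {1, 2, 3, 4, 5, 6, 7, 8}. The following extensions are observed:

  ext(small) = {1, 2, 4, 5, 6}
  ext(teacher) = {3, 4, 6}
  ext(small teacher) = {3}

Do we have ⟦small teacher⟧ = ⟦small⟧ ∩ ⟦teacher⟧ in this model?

no

⟦small⟧ ∩ ⟦teacher⟧ = {1, 2, 4, 5, 6} ∩ {3, 4, 6} = {4, 6}
Observed ⟦small teacher⟧ = {3}.
These differ, so the modifier is not intersective in this model.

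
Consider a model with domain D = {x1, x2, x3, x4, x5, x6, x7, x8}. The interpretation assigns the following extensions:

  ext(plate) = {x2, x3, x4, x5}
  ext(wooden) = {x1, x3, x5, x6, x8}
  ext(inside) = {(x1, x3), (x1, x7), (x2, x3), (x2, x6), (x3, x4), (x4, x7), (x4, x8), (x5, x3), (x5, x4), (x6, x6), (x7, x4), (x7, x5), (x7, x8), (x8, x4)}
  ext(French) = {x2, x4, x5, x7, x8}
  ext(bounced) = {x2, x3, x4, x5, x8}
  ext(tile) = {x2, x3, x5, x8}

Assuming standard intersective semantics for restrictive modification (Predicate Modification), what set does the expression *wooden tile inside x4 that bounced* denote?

⟦inside x4⟧ = {x : ⟨x, x4⟩ ∈ ⟦inside⟧} = {x3, x5, x7, x8}
⟦that bounced⟧ = ⟦bounced⟧ = {x2, x3, x4, x5, x8}
⟦tile⟧ = {x2, x3, x5, x8}
… ∩ ⟦inside x4⟧ = {x2, x3, x5, x8} ∩ {x3, x5, x7, x8} = {x3, x5, x8}
… ∩ ⟦that bounced⟧ = {x3, x5, x8} ∩ {x2, x3, x4, x5, x8} = {x3, x5, x8}
… ∩ ⟦wooden⟧ = {x3, x5, x8} ∩ {x1, x3, x5, x6, x8} = {x3, x5, x8}
So ⟦wooden tile inside x4 that bounced⟧ = {x3, x5, x8}.

{x3, x5, x8}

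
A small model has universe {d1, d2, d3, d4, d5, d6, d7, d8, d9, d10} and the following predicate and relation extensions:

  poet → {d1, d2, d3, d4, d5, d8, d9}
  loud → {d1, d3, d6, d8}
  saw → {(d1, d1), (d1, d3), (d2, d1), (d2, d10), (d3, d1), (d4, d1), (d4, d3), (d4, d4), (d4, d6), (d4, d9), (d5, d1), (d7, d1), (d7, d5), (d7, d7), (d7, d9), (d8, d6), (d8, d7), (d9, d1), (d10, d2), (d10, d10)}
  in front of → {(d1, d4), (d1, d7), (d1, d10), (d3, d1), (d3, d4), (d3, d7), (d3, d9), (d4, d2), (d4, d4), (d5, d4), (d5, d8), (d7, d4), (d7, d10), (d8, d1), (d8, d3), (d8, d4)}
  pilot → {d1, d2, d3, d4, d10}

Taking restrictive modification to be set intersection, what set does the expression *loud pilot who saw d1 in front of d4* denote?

⟦who saw d1⟧ = {x : ⟨x, d1⟩ ∈ ⟦saw⟧} = {d1, d2, d3, d4, d5, d7, d9}
⟦in front of d4⟧ = {x : ⟨x, d4⟩ ∈ ⟦in front of⟧} = {d1, d3, d4, d5, d7, d8}
⟦pilot⟧ = {d1, d2, d3, d4, d10}
… ∩ ⟦who saw d1⟧ = {d1, d2, d3, d4, d10} ∩ {d1, d2, d3, d4, d5, d7, d9} = {d1, d2, d3, d4}
… ∩ ⟦in front of d4⟧ = {d1, d2, d3, d4} ∩ {d1, d3, d4, d5, d7, d8} = {d1, d3, d4}
… ∩ ⟦loud⟧ = {d1, d3, d4} ∩ {d1, d3, d6, d8} = {d1, d3}
So ⟦loud pilot who saw d1 in front of d4⟧ = {d1, d3}.

{d1, d3}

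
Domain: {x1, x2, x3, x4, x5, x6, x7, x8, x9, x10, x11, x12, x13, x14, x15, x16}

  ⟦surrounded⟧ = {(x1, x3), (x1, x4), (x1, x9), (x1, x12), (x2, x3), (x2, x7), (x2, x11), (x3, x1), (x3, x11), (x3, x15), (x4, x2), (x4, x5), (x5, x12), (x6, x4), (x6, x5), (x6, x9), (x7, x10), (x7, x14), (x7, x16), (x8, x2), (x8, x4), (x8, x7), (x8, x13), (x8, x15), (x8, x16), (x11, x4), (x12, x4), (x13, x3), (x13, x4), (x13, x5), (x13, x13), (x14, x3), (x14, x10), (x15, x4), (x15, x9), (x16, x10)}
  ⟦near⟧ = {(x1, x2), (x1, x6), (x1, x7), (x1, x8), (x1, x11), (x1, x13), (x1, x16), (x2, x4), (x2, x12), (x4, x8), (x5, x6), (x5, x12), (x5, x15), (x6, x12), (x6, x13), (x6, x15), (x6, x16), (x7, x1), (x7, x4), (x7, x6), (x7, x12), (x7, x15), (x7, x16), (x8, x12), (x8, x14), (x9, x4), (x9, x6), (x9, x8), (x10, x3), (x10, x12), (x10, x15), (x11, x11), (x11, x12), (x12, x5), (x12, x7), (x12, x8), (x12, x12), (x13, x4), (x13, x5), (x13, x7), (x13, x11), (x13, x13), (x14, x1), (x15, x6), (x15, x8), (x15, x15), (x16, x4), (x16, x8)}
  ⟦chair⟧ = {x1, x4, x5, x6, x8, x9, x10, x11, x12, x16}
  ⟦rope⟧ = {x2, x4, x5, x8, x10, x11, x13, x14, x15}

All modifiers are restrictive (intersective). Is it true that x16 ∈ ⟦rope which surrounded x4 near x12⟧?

⟦which surrounded x4⟧ = {x : ⟨x, x4⟩ ∈ ⟦surrounded⟧} = {x1, x6, x8, x11, x12, x13, x15}
⟦near x12⟧ = {x : ⟨x, x12⟩ ∈ ⟦near⟧} = {x2, x5, x6, x7, x8, x10, x11, x12}
⟦rope⟧ = {x2, x4, x5, x8, x10, x11, x13, x14, x15}
… ∩ ⟦which surrounded x4⟧ = {x2, x4, x5, x8, x10, x11, x13, x14, x15} ∩ {x1, x6, x8, x11, x12, x13, x15} = {x8, x11, x13, x15}
… ∩ ⟦near x12⟧ = {x8, x11, x13, x15} ∩ {x2, x5, x6, x7, x8, x10, x11, x12} = {x8, x11}
⟦rope which surrounded x4 near x12⟧ = {x8, x11}; x16 ∉ this set.

no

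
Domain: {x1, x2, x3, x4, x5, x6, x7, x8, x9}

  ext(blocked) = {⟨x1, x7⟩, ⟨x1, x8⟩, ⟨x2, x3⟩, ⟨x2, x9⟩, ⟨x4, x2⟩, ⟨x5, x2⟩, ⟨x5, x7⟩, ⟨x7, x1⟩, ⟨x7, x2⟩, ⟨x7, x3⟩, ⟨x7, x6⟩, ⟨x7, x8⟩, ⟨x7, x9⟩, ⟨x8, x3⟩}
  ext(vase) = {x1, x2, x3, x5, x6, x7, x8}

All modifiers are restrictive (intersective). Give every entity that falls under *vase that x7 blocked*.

⟦that x7 blocked⟧ = {x : ⟨x7, x⟩ ∈ ⟦blocked⟧} = {x1, x2, x3, x6, x8, x9}
⟦vase⟧ = {x1, x2, x3, x5, x6, x7, x8}
… ∩ ⟦that x7 blocked⟧ = {x1, x2, x3, x5, x6, x7, x8} ∩ {x1, x2, x3, x6, x8, x9} = {x1, x2, x3, x6, x8}
So ⟦vase that x7 blocked⟧ = {x1, x2, x3, x6, x8}.

{x1, x2, x3, x6, x8}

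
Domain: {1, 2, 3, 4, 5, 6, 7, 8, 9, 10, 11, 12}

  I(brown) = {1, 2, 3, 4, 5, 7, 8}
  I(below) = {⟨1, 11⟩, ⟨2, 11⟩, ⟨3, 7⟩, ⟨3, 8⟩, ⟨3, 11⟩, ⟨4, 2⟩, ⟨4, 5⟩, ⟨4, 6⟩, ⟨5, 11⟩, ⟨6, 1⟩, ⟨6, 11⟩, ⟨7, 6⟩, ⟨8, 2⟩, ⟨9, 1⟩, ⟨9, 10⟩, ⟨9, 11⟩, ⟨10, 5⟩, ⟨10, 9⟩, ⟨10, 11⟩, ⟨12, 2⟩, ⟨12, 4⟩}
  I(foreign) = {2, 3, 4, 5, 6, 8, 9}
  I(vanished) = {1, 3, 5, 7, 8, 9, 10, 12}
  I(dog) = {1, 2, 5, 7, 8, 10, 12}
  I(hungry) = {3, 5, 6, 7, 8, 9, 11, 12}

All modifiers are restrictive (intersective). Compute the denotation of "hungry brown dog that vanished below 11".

⟦that vanished⟧ = ⟦vanished⟧ = {1, 3, 5, 7, 8, 9, 10, 12}
⟦below 11⟧ = {x : ⟨x, 11⟩ ∈ ⟦below⟧} = {1, 2, 3, 5, 6, 9, 10}
⟦dog⟧ = {1, 2, 5, 7, 8, 10, 12}
… ∩ ⟦that vanished⟧ = {1, 2, 5, 7, 8, 10, 12} ∩ {1, 3, 5, 7, 8, 9, 10, 12} = {1, 5, 7, 8, 10, 12}
… ∩ ⟦below 11⟧ = {1, 5, 7, 8, 10, 12} ∩ {1, 2, 3, 5, 6, 9, 10} = {1, 5, 10}
… ∩ ⟦hungry⟧ = {1, 5, 10} ∩ {3, 5, 6, 7, 8, 9, 11, 12} = {5}
… ∩ ⟦brown⟧ = {5} ∩ {1, 2, 3, 4, 5, 7, 8} = {5}
So ⟦hungry brown dog that vanished below 11⟧ = {5}.

{5}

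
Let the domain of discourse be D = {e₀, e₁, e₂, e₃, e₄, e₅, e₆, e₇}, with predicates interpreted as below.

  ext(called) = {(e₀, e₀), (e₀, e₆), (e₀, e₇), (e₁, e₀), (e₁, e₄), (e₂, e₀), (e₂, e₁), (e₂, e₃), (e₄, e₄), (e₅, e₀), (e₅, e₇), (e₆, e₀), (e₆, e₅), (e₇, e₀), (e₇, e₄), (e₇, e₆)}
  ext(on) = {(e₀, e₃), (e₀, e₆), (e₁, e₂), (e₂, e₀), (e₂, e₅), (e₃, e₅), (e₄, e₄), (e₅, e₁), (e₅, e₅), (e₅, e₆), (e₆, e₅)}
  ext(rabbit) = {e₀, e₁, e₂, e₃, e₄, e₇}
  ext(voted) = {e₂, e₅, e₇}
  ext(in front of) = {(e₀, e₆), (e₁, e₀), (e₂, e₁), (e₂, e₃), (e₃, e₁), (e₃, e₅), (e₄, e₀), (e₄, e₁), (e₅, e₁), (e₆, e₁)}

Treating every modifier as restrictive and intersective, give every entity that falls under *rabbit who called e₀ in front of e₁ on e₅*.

⟦who called e₀⟧ = {x : ⟨x, e₀⟩ ∈ ⟦called⟧} = {e₀, e₁, e₂, e₅, e₆, e₇}
⟦in front of e₁⟧ = {x : ⟨x, e₁⟩ ∈ ⟦in front of⟧} = {e₂, e₃, e₄, e₅, e₆}
⟦on e₅⟧ = {x : ⟨x, e₅⟩ ∈ ⟦on⟧} = {e₂, e₃, e₅, e₆}
⟦rabbit⟧ = {e₀, e₁, e₂, e₃, e₄, e₇}
… ∩ ⟦who called e₀⟧ = {e₀, e₁, e₂, e₃, e₄, e₇} ∩ {e₀, e₁, e₂, e₅, e₆, e₇} = {e₀, e₁, e₂, e₇}
… ∩ ⟦in front of e₁⟧ = {e₀, e₁, e₂, e₇} ∩ {e₂, e₃, e₄, e₅, e₆} = {e₂}
… ∩ ⟦on e₅⟧ = {e₂} ∩ {e₂, e₃, e₅, e₆} = {e₂}
So ⟦rabbit who called e₀ in front of e₁ on e₅⟧ = {e₂}.

{e₂}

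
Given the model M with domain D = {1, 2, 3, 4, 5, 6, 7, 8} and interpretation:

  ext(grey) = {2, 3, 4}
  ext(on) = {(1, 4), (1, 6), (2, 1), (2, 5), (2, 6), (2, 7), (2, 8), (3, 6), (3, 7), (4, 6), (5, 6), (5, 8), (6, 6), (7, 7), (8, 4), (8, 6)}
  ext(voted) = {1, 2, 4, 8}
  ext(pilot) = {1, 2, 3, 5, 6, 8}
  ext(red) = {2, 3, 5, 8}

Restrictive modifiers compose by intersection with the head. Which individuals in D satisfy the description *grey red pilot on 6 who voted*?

{2}

⟦on 6⟧ = {x : ⟨x, 6⟩ ∈ ⟦on⟧} = {1, 2, 3, 4, 5, 6, 8}
⟦who voted⟧ = ⟦voted⟧ = {1, 2, 4, 8}
⟦pilot⟧ = {1, 2, 3, 5, 6, 8}
… ∩ ⟦on 6⟧ = {1, 2, 3, 5, 6, 8} ∩ {1, 2, 3, 4, 5, 6, 8} = {1, 2, 3, 5, 6, 8}
… ∩ ⟦who voted⟧ = {1, 2, 3, 5, 6, 8} ∩ {1, 2, 4, 8} = {1, 2, 8}
… ∩ ⟦grey⟧ = {1, 2, 8} ∩ {2, 3, 4} = {2}
… ∩ ⟦red⟧ = {2} ∩ {2, 3, 5, 8} = {2}
So ⟦grey red pilot on 6 who voted⟧ = {2}.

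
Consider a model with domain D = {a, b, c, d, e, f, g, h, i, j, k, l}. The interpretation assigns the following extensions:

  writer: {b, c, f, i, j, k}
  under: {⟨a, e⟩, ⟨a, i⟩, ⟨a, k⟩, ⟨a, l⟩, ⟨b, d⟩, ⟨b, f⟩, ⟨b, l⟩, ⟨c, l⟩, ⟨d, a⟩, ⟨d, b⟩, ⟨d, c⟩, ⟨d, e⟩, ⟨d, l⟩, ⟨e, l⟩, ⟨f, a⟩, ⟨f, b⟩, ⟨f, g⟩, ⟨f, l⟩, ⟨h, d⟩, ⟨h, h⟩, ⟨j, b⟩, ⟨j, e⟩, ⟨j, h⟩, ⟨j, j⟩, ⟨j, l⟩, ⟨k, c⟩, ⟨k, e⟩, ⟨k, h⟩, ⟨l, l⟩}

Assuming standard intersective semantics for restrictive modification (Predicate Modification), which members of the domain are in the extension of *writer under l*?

⟦under l⟧ = {x : ⟨x, l⟩ ∈ ⟦under⟧} = {a, b, c, d, e, f, j, l}
⟦writer⟧ = {b, c, f, i, j, k}
… ∩ ⟦under l⟧ = {b, c, f, i, j, k} ∩ {a, b, c, d, e, f, j, l} = {b, c, f, j}
So ⟦writer under l⟧ = {b, c, f, j}.

{b, c, f, j}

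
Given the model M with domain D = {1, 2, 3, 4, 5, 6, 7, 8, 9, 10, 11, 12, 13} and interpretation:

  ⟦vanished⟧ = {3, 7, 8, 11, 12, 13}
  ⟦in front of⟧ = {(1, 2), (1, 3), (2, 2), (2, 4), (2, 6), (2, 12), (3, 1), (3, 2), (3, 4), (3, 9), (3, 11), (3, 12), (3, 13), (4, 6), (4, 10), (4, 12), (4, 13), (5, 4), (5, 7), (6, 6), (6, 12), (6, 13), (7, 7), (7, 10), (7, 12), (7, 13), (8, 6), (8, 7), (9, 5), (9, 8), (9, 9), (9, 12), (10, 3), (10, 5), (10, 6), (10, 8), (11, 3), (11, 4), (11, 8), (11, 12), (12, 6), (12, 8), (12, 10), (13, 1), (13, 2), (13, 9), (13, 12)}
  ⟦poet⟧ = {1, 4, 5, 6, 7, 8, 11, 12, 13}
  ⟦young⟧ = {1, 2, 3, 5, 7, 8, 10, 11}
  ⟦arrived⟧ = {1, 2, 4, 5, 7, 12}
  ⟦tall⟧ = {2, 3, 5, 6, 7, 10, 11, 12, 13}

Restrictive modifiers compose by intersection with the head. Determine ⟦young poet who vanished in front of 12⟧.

{7, 11}

⟦who vanished⟧ = ⟦vanished⟧ = {3, 7, 8, 11, 12, 13}
⟦in front of 12⟧ = {x : ⟨x, 12⟩ ∈ ⟦in front of⟧} = {2, 3, 4, 6, 7, 9, 11, 13}
⟦poet⟧ = {1, 4, 5, 6, 7, 8, 11, 12, 13}
… ∩ ⟦who vanished⟧ = {1, 4, 5, 6, 7, 8, 11, 12, 13} ∩ {3, 7, 8, 11, 12, 13} = {7, 8, 11, 12, 13}
… ∩ ⟦in front of 12⟧ = {7, 8, 11, 12, 13} ∩ {2, 3, 4, 6, 7, 9, 11, 13} = {7, 11, 13}
… ∩ ⟦young⟧ = {7, 11, 13} ∩ {1, 2, 3, 5, 7, 8, 10, 11} = {7, 11}
So ⟦young poet who vanished in front of 12⟧ = {7, 11}.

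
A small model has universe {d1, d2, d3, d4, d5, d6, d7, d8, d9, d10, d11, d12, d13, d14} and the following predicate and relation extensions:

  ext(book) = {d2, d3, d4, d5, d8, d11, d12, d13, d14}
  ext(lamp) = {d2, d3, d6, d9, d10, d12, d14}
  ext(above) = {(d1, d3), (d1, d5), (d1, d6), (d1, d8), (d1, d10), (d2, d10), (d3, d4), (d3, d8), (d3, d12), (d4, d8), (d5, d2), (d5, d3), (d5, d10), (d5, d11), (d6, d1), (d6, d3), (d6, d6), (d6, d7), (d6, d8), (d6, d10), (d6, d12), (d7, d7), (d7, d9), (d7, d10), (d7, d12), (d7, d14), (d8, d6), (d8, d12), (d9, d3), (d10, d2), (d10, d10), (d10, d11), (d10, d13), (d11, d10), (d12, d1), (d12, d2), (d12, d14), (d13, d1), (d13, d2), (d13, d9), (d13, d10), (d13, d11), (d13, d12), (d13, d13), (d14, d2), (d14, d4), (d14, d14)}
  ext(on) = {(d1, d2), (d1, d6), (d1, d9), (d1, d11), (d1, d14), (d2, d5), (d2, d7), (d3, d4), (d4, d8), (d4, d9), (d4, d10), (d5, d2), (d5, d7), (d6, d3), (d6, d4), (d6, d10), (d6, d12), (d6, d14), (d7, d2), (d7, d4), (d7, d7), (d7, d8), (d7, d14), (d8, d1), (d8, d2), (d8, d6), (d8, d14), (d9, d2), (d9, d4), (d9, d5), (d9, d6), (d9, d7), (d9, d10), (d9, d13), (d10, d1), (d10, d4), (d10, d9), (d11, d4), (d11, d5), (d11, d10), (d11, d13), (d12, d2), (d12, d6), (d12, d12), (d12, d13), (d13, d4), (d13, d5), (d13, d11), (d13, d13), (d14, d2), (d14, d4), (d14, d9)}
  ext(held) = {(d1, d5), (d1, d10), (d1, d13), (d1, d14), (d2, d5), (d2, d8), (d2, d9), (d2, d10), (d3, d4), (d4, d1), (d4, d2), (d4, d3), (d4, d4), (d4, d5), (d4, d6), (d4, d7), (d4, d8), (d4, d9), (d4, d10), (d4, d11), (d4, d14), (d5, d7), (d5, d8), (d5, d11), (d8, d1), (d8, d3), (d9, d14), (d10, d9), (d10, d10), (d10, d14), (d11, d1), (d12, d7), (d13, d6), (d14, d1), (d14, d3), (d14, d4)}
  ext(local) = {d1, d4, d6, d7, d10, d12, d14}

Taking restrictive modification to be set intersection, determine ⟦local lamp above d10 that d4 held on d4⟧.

{d6, d10}

⟦above d10⟧ = {x : ⟨x, d10⟩ ∈ ⟦above⟧} = {d1, d2, d5, d6, d7, d10, d11, d13}
⟦that d4 held⟧ = {x : ⟨d4, x⟩ ∈ ⟦held⟧} = {d1, d2, d3, d4, d5, d6, d7, d8, d9, d10, d11, d14}
⟦on d4⟧ = {x : ⟨x, d4⟩ ∈ ⟦on⟧} = {d3, d6, d7, d9, d10, d11, d13, d14}
⟦lamp⟧ = {d2, d3, d6, d9, d10, d12, d14}
… ∩ ⟦above d10⟧ = {d2, d3, d6, d9, d10, d12, d14} ∩ {d1, d2, d5, d6, d7, d10, d11, d13} = {d2, d6, d10}
… ∩ ⟦that d4 held⟧ = {d2, d6, d10} ∩ {d1, d2, d3, d4, d5, d6, d7, d8, d9, d10, d11, d14} = {d2, d6, d10}
… ∩ ⟦on d4⟧ = {d2, d6, d10} ∩ {d3, d6, d7, d9, d10, d11, d13, d14} = {d6, d10}
… ∩ ⟦local⟧ = {d6, d10} ∩ {d1, d4, d6, d7, d10, d12, d14} = {d6, d10}
So ⟦local lamp above d10 that d4 held on d4⟧ = {d6, d10}.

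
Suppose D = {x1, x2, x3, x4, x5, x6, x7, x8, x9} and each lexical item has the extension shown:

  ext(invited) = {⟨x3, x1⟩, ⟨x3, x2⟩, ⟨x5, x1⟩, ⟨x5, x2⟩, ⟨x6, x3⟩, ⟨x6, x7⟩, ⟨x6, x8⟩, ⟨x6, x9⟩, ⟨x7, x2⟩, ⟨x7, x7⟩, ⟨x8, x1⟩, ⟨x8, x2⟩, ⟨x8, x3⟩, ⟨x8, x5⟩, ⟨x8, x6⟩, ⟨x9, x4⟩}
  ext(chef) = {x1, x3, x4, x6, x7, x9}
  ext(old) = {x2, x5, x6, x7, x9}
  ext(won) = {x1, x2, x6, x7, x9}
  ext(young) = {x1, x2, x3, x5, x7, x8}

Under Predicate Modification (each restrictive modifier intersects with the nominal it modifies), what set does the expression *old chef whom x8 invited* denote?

⟦whom x8 invited⟧ = {x : ⟨x8, x⟩ ∈ ⟦invited⟧} = {x1, x2, x3, x5, x6}
⟦chef⟧ = {x1, x3, x4, x6, x7, x9}
… ∩ ⟦whom x8 invited⟧ = {x1, x3, x4, x6, x7, x9} ∩ {x1, x2, x3, x5, x6} = {x1, x3, x6}
… ∩ ⟦old⟧ = {x1, x3, x6} ∩ {x2, x5, x6, x7, x9} = {x6}
So ⟦old chef whom x8 invited⟧ = {x6}.

{x6}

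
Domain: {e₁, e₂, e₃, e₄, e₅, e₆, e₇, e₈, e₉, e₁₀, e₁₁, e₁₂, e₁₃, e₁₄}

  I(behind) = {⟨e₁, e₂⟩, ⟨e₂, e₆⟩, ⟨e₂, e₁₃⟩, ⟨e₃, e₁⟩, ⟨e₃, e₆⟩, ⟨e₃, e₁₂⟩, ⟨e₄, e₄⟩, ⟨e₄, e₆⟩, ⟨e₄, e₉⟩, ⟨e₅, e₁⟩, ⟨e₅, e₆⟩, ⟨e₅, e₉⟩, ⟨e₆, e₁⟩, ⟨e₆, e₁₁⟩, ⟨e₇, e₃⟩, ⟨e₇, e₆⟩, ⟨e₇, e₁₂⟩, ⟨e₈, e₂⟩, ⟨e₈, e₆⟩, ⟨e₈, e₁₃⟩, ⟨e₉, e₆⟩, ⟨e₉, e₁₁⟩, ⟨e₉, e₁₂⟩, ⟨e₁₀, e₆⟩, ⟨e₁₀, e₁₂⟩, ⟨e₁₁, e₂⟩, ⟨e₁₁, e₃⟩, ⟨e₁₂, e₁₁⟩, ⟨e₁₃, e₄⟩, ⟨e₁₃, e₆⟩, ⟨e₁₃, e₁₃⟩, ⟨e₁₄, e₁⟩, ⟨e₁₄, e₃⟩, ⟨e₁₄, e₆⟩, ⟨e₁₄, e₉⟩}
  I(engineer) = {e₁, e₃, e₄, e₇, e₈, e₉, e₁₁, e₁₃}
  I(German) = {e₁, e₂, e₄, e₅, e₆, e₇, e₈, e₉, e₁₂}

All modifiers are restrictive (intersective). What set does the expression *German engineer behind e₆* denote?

{e₄, e₇, e₈, e₉}

⟦behind e₆⟧ = {x : ⟨x, e₆⟩ ∈ ⟦behind⟧} = {e₂, e₃, e₄, e₅, e₇, e₈, e₉, e₁₀, e₁₃, e₁₄}
⟦engineer⟧ = {e₁, e₃, e₄, e₇, e₈, e₉, e₁₁, e₁₃}
… ∩ ⟦behind e₆⟧ = {e₁, e₃, e₄, e₇, e₈, e₉, e₁₁, e₁₃} ∩ {e₂, e₃, e₄, e₅, e₇, e₈, e₉, e₁₀, e₁₃, e₁₄} = {e₃, e₄, e₇, e₈, e₉, e₁₃}
… ∩ ⟦German⟧ = {e₃, e₄, e₇, e₈, e₉, e₁₃} ∩ {e₁, e₂, e₄, e₅, e₆, e₇, e₈, e₉, e₁₂} = {e₄, e₇, e₈, e₉}
So ⟦German engineer behind e₆⟧ = {e₄, e₇, e₈, e₉}.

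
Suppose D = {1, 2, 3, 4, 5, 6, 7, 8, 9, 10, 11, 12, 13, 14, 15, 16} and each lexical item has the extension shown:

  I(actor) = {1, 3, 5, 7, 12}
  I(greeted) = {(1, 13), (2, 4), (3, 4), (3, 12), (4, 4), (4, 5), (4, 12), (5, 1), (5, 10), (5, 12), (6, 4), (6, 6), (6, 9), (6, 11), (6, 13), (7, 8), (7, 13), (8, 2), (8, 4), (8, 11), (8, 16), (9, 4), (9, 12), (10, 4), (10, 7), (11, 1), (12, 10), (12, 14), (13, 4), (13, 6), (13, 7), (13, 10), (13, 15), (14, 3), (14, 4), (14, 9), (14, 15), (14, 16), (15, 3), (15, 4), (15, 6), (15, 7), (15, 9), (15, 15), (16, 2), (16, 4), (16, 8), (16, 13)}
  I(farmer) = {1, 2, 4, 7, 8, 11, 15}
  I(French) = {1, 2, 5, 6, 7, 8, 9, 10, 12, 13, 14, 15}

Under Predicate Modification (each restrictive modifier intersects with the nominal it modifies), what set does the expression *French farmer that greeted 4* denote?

{2, 8, 15}

⟦that greeted 4⟧ = {x : ⟨x, 4⟩ ∈ ⟦greeted⟧} = {2, 3, 4, 6, 8, 9, 10, 13, 14, 15, 16}
⟦farmer⟧ = {1, 2, 4, 7, 8, 11, 15}
… ∩ ⟦that greeted 4⟧ = {1, 2, 4, 7, 8, 11, 15} ∩ {2, 3, 4, 6, 8, 9, 10, 13, 14, 15, 16} = {2, 4, 8, 15}
… ∩ ⟦French⟧ = {2, 4, 8, 15} ∩ {1, 2, 5, 6, 7, 8, 9, 10, 12, 13, 14, 15} = {2, 8, 15}
So ⟦French farmer that greeted 4⟧ = {2, 8, 15}.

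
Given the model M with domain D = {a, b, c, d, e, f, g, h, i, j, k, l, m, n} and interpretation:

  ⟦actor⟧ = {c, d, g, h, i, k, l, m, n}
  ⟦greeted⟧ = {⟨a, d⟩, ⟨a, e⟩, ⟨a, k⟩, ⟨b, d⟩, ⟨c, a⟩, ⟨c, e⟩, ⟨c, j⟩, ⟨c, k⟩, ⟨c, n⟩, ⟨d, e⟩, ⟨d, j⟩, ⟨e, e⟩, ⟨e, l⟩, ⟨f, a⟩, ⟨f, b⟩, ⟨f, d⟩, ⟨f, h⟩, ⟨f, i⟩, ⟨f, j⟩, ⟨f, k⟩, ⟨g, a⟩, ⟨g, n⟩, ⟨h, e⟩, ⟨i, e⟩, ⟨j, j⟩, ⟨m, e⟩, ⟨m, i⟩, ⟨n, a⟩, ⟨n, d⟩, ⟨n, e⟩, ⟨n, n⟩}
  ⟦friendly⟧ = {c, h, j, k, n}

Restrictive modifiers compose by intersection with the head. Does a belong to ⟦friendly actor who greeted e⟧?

no

⟦who greeted e⟧ = {x : ⟨x, e⟩ ∈ ⟦greeted⟧} = {a, c, d, e, h, i, m, n}
⟦actor⟧ = {c, d, g, h, i, k, l, m, n}
… ∩ ⟦who greeted e⟧ = {c, d, g, h, i, k, l, m, n} ∩ {a, c, d, e, h, i, m, n} = {c, d, h, i, m, n}
… ∩ ⟦friendly⟧ = {c, d, h, i, m, n} ∩ {c, h, j, k, n} = {c, h, n}
⟦friendly actor who greeted e⟧ = {c, h, n}; a ∉ this set.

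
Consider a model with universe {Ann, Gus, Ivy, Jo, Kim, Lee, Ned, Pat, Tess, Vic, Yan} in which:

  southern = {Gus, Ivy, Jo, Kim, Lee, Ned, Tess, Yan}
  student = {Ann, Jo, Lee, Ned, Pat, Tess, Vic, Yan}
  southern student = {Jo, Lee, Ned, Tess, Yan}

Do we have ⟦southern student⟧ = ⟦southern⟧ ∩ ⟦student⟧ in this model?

⟦southern⟧ ∩ ⟦student⟧ = {Gus, Ivy, Jo, Kim, Lee, Ned, Tess, Yan} ∩ {Ann, Jo, Lee, Ned, Pat, Tess, Vic, Yan} = {Jo, Lee, Ned, Tess, Yan}
Observed ⟦southern student⟧ = {Jo, Lee, Ned, Tess, Yan}.
These coincide, so the modifier is intersective here.

yes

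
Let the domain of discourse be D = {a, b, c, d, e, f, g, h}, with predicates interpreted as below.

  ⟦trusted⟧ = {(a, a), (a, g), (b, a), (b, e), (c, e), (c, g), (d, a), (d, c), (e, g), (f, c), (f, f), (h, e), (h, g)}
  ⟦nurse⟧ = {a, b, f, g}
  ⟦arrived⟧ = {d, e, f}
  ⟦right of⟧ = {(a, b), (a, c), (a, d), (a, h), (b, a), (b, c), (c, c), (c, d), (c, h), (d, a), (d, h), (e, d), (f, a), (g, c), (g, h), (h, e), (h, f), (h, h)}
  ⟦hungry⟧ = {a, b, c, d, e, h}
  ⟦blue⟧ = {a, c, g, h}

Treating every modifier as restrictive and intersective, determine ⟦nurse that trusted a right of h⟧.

{a}

⟦that trusted a⟧ = {x : ⟨x, a⟩ ∈ ⟦trusted⟧} = {a, b, d}
⟦right of h⟧ = {x : ⟨x, h⟩ ∈ ⟦right of⟧} = {a, c, d, g, h}
⟦nurse⟧ = {a, b, f, g}
… ∩ ⟦that trusted a⟧ = {a, b, f, g} ∩ {a, b, d} = {a, b}
… ∩ ⟦right of h⟧ = {a, b} ∩ {a, c, d, g, h} = {a}
So ⟦nurse that trusted a right of h⟧ = {a}.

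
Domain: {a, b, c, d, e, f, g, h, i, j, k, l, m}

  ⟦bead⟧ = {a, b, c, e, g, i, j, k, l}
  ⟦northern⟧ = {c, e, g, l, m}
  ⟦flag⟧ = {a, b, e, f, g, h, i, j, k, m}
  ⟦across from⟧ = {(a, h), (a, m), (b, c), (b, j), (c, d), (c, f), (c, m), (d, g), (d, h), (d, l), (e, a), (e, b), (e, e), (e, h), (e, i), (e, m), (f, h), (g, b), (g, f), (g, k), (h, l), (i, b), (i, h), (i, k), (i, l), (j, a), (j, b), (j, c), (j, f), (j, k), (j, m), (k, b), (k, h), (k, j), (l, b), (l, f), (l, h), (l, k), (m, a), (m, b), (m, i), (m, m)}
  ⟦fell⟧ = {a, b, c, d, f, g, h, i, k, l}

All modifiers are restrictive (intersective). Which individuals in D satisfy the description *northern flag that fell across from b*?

{g}

⟦that fell⟧ = ⟦fell⟧ = {a, b, c, d, f, g, h, i, k, l}
⟦across from b⟧ = {x : ⟨x, b⟩ ∈ ⟦across from⟧} = {e, g, i, j, k, l, m}
⟦flag⟧ = {a, b, e, f, g, h, i, j, k, m}
… ∩ ⟦that fell⟧ = {a, b, e, f, g, h, i, j, k, m} ∩ {a, b, c, d, f, g, h, i, k, l} = {a, b, f, g, h, i, k}
… ∩ ⟦across from b⟧ = {a, b, f, g, h, i, k} ∩ {e, g, i, j, k, l, m} = {g, i, k}
… ∩ ⟦northern⟧ = {g, i, k} ∩ {c, e, g, l, m} = {g}
So ⟦northern flag that fell across from b⟧ = {g}.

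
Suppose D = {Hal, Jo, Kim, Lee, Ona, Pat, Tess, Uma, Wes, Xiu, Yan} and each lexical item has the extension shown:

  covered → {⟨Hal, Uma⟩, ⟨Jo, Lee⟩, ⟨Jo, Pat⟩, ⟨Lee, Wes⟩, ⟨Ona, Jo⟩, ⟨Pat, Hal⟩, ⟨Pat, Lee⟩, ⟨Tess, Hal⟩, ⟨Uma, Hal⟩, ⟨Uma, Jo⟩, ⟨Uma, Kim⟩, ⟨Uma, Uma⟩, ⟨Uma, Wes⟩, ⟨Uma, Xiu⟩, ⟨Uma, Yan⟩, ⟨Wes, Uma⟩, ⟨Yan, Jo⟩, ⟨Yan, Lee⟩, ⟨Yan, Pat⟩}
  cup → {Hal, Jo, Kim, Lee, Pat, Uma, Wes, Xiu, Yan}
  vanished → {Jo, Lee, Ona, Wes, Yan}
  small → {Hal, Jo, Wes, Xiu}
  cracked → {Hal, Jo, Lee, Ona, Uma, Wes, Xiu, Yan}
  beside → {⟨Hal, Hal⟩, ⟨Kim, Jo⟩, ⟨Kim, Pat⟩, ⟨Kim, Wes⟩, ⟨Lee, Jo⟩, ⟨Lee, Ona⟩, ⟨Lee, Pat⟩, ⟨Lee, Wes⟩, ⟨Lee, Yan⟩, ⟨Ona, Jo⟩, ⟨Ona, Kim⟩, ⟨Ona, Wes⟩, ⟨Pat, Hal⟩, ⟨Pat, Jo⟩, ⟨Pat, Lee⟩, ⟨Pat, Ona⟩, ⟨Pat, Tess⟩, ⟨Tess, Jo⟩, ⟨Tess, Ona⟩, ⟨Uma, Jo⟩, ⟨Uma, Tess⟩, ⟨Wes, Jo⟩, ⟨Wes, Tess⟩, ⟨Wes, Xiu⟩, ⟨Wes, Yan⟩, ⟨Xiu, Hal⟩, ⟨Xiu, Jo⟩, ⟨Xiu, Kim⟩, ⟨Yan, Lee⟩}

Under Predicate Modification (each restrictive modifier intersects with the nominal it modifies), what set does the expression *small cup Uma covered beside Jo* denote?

⟦Uma covered⟧ = {x : ⟨Uma, x⟩ ∈ ⟦covered⟧} = {Hal, Jo, Kim, Uma, Wes, Xiu, Yan}
⟦beside Jo⟧ = {x : ⟨x, Jo⟩ ∈ ⟦beside⟧} = {Kim, Lee, Ona, Pat, Tess, Uma, Wes, Xiu}
⟦cup⟧ = {Hal, Jo, Kim, Lee, Pat, Uma, Wes, Xiu, Yan}
… ∩ ⟦Uma covered⟧ = {Hal, Jo, Kim, Lee, Pat, Uma, Wes, Xiu, Yan} ∩ {Hal, Jo, Kim, Uma, Wes, Xiu, Yan} = {Hal, Jo, Kim, Uma, Wes, Xiu, Yan}
… ∩ ⟦beside Jo⟧ = {Hal, Jo, Kim, Uma, Wes, Xiu, Yan} ∩ {Kim, Lee, Ona, Pat, Tess, Uma, Wes, Xiu} = {Kim, Uma, Wes, Xiu}
… ∩ ⟦small⟧ = {Kim, Uma, Wes, Xiu} ∩ {Hal, Jo, Wes, Xiu} = {Wes, Xiu}
So ⟦small cup Uma covered beside Jo⟧ = {Wes, Xiu}.

{Wes, Xiu}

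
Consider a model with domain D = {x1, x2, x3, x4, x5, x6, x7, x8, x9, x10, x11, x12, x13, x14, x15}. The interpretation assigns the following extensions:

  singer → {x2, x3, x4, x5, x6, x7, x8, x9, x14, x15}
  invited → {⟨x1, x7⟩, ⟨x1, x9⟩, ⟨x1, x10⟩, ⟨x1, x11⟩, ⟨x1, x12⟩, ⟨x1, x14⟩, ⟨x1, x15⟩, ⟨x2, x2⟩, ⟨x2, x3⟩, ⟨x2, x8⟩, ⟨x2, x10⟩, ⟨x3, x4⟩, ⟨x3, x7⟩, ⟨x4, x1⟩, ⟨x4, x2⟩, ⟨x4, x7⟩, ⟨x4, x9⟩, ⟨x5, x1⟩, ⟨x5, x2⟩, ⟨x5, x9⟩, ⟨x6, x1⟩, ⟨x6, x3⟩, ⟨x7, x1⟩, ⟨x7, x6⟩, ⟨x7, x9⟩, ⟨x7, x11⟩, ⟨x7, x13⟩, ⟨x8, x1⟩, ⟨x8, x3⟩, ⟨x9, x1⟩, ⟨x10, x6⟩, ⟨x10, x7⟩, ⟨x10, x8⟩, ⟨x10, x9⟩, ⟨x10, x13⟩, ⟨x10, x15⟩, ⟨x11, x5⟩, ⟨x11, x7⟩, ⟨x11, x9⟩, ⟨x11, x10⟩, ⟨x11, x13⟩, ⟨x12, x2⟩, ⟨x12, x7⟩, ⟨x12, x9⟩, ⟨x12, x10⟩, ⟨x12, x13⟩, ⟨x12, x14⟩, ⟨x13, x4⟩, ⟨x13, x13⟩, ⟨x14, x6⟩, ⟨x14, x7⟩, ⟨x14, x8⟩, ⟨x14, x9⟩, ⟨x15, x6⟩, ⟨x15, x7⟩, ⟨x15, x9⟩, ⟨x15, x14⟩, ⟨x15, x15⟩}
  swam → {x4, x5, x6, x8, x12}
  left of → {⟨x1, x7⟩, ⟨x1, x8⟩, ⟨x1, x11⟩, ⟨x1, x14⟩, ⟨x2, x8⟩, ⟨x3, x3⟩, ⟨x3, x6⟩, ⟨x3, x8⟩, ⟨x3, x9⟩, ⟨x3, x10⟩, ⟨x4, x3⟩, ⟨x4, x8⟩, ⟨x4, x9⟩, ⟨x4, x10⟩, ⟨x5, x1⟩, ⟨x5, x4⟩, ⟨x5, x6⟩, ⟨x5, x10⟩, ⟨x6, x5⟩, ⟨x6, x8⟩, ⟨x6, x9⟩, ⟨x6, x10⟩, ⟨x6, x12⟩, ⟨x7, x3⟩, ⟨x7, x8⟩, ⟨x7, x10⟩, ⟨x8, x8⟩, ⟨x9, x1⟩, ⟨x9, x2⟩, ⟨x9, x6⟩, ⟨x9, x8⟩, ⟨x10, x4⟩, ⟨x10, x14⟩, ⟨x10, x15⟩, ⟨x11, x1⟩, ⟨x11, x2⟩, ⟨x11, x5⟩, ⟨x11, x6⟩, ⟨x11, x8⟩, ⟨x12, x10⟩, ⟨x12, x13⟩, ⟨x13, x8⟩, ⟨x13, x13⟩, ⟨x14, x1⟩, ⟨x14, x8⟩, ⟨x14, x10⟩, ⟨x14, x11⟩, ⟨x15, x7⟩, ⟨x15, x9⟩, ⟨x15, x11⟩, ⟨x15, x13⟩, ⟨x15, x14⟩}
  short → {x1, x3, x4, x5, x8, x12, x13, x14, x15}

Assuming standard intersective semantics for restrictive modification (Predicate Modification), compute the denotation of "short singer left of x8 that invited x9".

⟦left of x8⟧ = {x : ⟨x, x8⟩ ∈ ⟦left of⟧} = {x1, x2, x3, x4, x6, x7, x8, x9, x11, x13, x14}
⟦that invited x9⟧ = {x : ⟨x, x9⟩ ∈ ⟦invited⟧} = {x1, x4, x5, x7, x10, x11, x12, x14, x15}
⟦singer⟧ = {x2, x3, x4, x5, x6, x7, x8, x9, x14, x15}
… ∩ ⟦left of x8⟧ = {x2, x3, x4, x5, x6, x7, x8, x9, x14, x15} ∩ {x1, x2, x3, x4, x6, x7, x8, x9, x11, x13, x14} = {x2, x3, x4, x6, x7, x8, x9, x14}
… ∩ ⟦that invited x9⟧ = {x2, x3, x4, x6, x7, x8, x9, x14} ∩ {x1, x4, x5, x7, x10, x11, x12, x14, x15} = {x4, x7, x14}
… ∩ ⟦short⟧ = {x4, x7, x14} ∩ {x1, x3, x4, x5, x8, x12, x13, x14, x15} = {x4, x14}
So ⟦short singer left of x8 that invited x9⟧ = {x4, x14}.

{x4, x14}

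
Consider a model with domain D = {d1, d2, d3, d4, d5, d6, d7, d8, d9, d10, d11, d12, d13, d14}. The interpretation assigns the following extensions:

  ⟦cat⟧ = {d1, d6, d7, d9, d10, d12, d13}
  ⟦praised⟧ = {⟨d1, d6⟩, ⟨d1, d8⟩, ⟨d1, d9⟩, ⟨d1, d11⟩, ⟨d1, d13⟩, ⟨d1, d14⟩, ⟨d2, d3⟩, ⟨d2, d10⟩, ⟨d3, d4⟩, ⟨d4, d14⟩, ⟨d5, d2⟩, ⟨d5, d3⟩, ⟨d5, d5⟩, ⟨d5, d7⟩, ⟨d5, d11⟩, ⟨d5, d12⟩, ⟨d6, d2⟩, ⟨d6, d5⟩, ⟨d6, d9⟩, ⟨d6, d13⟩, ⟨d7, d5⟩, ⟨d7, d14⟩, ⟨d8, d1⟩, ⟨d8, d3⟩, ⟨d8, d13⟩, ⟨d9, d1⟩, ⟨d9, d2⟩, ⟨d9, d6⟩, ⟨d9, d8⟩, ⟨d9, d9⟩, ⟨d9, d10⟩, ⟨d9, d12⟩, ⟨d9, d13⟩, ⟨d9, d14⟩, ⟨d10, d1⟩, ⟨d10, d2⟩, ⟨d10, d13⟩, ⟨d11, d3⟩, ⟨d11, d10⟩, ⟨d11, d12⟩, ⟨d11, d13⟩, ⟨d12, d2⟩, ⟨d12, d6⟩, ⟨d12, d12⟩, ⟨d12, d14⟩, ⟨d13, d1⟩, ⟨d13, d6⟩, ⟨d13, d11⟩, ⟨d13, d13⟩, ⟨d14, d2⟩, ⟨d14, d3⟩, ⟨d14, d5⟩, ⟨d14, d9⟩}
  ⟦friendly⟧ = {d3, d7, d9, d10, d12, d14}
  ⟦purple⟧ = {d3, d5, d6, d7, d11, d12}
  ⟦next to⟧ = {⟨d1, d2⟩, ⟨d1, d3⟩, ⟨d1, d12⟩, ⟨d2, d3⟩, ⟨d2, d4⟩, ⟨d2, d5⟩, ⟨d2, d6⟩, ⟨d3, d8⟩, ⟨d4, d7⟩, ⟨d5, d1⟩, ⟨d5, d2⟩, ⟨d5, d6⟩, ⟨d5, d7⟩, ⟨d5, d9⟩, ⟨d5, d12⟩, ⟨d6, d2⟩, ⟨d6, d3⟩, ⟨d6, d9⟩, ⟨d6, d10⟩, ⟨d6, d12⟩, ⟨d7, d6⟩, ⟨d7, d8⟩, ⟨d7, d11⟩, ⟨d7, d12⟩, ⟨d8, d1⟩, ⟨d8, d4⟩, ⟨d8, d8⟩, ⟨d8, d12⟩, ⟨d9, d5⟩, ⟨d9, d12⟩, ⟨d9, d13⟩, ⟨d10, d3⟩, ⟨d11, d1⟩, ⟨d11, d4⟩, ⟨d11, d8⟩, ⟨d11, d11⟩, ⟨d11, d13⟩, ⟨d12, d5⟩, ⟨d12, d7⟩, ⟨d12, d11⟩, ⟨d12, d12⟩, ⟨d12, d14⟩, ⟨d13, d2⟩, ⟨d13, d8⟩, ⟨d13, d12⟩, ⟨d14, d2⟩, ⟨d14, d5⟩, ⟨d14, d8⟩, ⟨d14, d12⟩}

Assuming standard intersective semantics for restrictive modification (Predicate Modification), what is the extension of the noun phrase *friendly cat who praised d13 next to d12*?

{d9}

⟦who praised d13⟧ = {x : ⟨x, d13⟩ ∈ ⟦praised⟧} = {d1, d6, d8, d9, d10, d11, d13}
⟦next to d12⟧ = {x : ⟨x, d12⟩ ∈ ⟦next to⟧} = {d1, d5, d6, d7, d8, d9, d12, d13, d14}
⟦cat⟧ = {d1, d6, d7, d9, d10, d12, d13}
… ∩ ⟦who praised d13⟧ = {d1, d6, d7, d9, d10, d12, d13} ∩ {d1, d6, d8, d9, d10, d11, d13} = {d1, d6, d9, d10, d13}
… ∩ ⟦next to d12⟧ = {d1, d6, d9, d10, d13} ∩ {d1, d5, d6, d7, d8, d9, d12, d13, d14} = {d1, d6, d9, d13}
… ∩ ⟦friendly⟧ = {d1, d6, d9, d13} ∩ {d3, d7, d9, d10, d12, d14} = {d9}
So ⟦friendly cat who praised d13 next to d12⟧ = {d9}.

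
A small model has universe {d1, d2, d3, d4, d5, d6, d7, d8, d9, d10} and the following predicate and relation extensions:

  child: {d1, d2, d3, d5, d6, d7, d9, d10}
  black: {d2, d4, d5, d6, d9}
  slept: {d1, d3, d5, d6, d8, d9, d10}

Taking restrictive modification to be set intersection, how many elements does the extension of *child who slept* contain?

6

⟦who slept⟧ = ⟦slept⟧ = {d1, d3, d5, d6, d8, d9, d10}
⟦child⟧ = {d1, d2, d3, d5, d6, d7, d9, d10}
… ∩ ⟦who slept⟧ = {d1, d2, d3, d5, d6, d7, d9, d10} ∩ {d1, d3, d5, d6, d8, d9, d10} = {d1, d3, d5, d6, d9, d10}
⟦child who slept⟧ = {d1, d3, d5, d6, d9, d10}, so the cardinality is 6.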